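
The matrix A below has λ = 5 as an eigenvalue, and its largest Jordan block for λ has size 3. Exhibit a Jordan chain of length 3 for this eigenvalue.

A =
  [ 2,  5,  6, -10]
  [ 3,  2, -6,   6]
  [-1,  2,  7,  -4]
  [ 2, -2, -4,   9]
A Jordan chain for λ = 5 of length 3:
v_1 = (-2, 0, -1, 0)ᵀ
v_2 = (-3, 3, -1, 2)ᵀ
v_3 = (1, 0, 0, 0)ᵀ

Let N = A − (5)·I. We want v_3 with N^3 v_3 = 0 but N^2 v_3 ≠ 0; then v_{j-1} := N · v_j for j = 3, …, 2.

Pick v_3 = (1, 0, 0, 0)ᵀ.
Then v_2 = N · v_3 = (-3, 3, -1, 2)ᵀ.
Then v_1 = N · v_2 = (-2, 0, -1, 0)ᵀ.

Sanity check: (A − (5)·I) v_1 = (0, 0, 0, 0)ᵀ = 0. ✓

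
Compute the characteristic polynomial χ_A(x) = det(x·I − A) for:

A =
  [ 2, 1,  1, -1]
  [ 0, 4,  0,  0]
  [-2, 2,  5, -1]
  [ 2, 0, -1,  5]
x^4 - 16*x^3 + 96*x^2 - 256*x + 256

Expanding det(x·I − A) (e.g. by cofactor expansion or by noting that A is similar to its Jordan form J, which has the same characteristic polynomial as A) gives
  χ_A(x) = x^4 - 16*x^3 + 96*x^2 - 256*x + 256
which factors as (x - 4)^4. The eigenvalues (with algebraic multiplicities) are λ = 4 with multiplicity 4.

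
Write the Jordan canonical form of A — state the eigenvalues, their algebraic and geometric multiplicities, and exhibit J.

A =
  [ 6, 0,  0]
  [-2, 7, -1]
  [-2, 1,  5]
J_2(6) ⊕ J_1(6)

The characteristic polynomial is
  det(x·I − A) = x^3 - 18*x^2 + 108*x - 216 = (x - 6)^3

Eigenvalues and multiplicities (the geometric multiplicity of λ is n − rank(A − λI), which equals the number of Jordan blocks for λ):
  λ = 6: algebraic multiplicity = 3, geometric multiplicity = 2

Determining the block sizes for each eigenvalue:
  λ = 6: 2 blocks summing to 3 forces exactly one block of size 2 and the rest size 1 → block sizes [2, 1]

Assembling the blocks gives a Jordan form
J =
  [6, 1, 0]
  [0, 6, 0]
  [0, 0, 6]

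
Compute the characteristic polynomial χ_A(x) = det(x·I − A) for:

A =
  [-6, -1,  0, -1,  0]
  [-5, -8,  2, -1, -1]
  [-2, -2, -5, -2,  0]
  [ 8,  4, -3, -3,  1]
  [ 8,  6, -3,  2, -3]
x^5 + 25*x^4 + 250*x^3 + 1250*x^2 + 3125*x + 3125

Expanding det(x·I − A) (e.g. by cofactor expansion or by noting that A is similar to its Jordan form J, which has the same characteristic polynomial as A) gives
  χ_A(x) = x^5 + 25*x^4 + 250*x^3 + 1250*x^2 + 3125*x + 3125
which factors as (x + 5)^5. The eigenvalues (with algebraic multiplicities) are λ = -5 with multiplicity 5.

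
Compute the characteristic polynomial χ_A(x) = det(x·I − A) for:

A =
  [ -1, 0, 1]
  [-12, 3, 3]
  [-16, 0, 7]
x^3 - 9*x^2 + 27*x - 27

Expanding det(x·I − A) (e.g. by cofactor expansion or by noting that A is similar to its Jordan form J, which has the same characteristic polynomial as A) gives
  χ_A(x) = x^3 - 9*x^2 + 27*x - 27
which factors as (x - 3)^3. The eigenvalues (with algebraic multiplicities) are λ = 3 with multiplicity 3.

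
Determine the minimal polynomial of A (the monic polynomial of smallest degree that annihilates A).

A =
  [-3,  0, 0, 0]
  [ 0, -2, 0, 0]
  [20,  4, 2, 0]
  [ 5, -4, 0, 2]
x^3 + 3*x^2 - 4*x - 12

The characteristic polynomial is χ_A(x) = (x - 2)^2*(x + 2)*(x + 3), so the eigenvalues are known. The minimal polynomial is
  m_A(x) = Π_λ (x − λ)^{k_λ}
where k_λ is the size of the *largest* Jordan block for λ (equivalently, the smallest k with (A − λI)^k v = 0 for every generalised eigenvector v of λ).

  λ = -3: largest Jordan block has size 1, contributing (x + 3)
  λ = -2: largest Jordan block has size 1, contributing (x + 2)
  λ = 2: largest Jordan block has size 1, contributing (x − 2)

So m_A(x) = (x - 2)*(x + 2)*(x + 3) = x^3 + 3*x^2 - 4*x - 12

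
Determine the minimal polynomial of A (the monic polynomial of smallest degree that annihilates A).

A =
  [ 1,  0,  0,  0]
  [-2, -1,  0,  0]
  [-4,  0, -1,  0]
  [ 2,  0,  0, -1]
x^2 - 1

The characteristic polynomial is χ_A(x) = (x - 1)*(x + 1)^3, so the eigenvalues are known. The minimal polynomial is
  m_A(x) = Π_λ (x − λ)^{k_λ}
where k_λ is the size of the *largest* Jordan block for λ (equivalently, the smallest k with (A − λI)^k v = 0 for every generalised eigenvector v of λ).

  λ = -1: largest Jordan block has size 1, contributing (x + 1)
  λ = 1: largest Jordan block has size 1, contributing (x − 1)

So m_A(x) = (x - 1)*(x + 1) = x^2 - 1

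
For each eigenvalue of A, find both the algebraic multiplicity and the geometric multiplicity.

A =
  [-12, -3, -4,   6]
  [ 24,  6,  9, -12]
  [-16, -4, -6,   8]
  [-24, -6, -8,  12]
λ = 0: alg = 4, geom = 2

Step 1 — factor the characteristic polynomial to read off the algebraic multiplicities:
  χ_A(x) = x^4

Step 2 — compute geometric multiplicities via the rank-nullity identity g(λ) = n − rank(A − λI):
  rank(A − (0)·I) = 2, so dim ker(A − (0)·I) = n − 2 = 2

Summary:
  λ = 0: algebraic multiplicity = 4, geometric multiplicity = 2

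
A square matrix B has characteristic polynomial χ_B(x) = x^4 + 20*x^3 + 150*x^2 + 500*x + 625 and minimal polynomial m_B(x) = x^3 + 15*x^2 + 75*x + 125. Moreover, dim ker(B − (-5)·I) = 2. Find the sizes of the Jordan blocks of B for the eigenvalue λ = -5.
Block sizes for λ = -5: [3, 1]

Step 1 — from the characteristic polynomial, algebraic multiplicity of λ = -5 is 4. From dim ker(B − (-5)·I) = 2, there are exactly 2 Jordan blocks for λ = -5.
Step 2 — from the minimal polynomial, the factor (x + 5)^3 tells us the largest block for λ = -5 has size 3.
Step 3 — with total size 4, 2 blocks, and largest block 3, the block sizes (in nonincreasing order) are [3, 1].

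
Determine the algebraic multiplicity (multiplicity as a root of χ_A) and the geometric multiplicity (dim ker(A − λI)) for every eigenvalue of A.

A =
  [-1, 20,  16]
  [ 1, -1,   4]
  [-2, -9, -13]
λ = -5: alg = 3, geom = 1

Step 1 — factor the characteristic polynomial to read off the algebraic multiplicities:
  χ_A(x) = (x + 5)^3

Step 2 — compute geometric multiplicities via the rank-nullity identity g(λ) = n − rank(A − λI):
  rank(A − (-5)·I) = 2, so dim ker(A − (-5)·I) = n − 2 = 1

Summary:
  λ = -5: algebraic multiplicity = 3, geometric multiplicity = 1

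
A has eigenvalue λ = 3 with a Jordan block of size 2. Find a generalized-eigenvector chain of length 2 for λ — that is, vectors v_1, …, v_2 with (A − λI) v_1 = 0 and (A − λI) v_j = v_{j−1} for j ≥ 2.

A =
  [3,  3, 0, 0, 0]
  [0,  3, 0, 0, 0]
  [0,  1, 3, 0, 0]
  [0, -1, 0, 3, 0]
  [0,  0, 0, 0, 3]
A Jordan chain for λ = 3 of length 2:
v_1 = (3, 0, 1, -1, 0)ᵀ
v_2 = (0, 1, 0, 0, 0)ᵀ

Let N = A − (3)·I. We want v_2 with N^2 v_2 = 0 but N^1 v_2 ≠ 0; then v_{j-1} := N · v_j for j = 2, …, 2.

Pick v_2 = (0, 1, 0, 0, 0)ᵀ.
Then v_1 = N · v_2 = (3, 0, 1, -1, 0)ᵀ.

Sanity check: (A − (3)·I) v_1 = (0, 0, 0, 0, 0)ᵀ = 0. ✓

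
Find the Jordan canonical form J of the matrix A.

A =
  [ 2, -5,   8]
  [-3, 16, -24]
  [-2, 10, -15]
J_2(1) ⊕ J_1(1)

The characteristic polynomial is
  det(x·I − A) = x^3 - 3*x^2 + 3*x - 1 = (x - 1)^3

Eigenvalues and multiplicities (the geometric multiplicity of λ is n − rank(A − λI), which equals the number of Jordan blocks for λ):
  λ = 1: algebraic multiplicity = 3, geometric multiplicity = 2

Determining the block sizes for each eigenvalue:
  λ = 1: 2 blocks summing to 3 forces exactly one block of size 2 and the rest size 1 → block sizes [2, 1]

Assembling the blocks gives a Jordan form
J =
  [1, 1, 0]
  [0, 1, 0]
  [0, 0, 1]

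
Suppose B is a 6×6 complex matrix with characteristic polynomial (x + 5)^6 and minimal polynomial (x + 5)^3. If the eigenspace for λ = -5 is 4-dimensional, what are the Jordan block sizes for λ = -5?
Block sizes for λ = -5: [3, 1, 1, 1]

Step 1 — from the characteristic polynomial, algebraic multiplicity of λ = -5 is 6. From dim ker(B − (-5)·I) = 4, there are exactly 4 Jordan blocks for λ = -5.
Step 2 — from the minimal polynomial, the factor (x + 5)^3 tells us the largest block for λ = -5 has size 3.
Step 3 — with total size 6, 4 blocks, and largest block 3, the block sizes (in nonincreasing order) are [3, 1, 1, 1].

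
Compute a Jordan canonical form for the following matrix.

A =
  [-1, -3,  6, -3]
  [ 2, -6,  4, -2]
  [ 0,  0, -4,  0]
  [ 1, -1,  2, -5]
J_2(-4) ⊕ J_1(-4) ⊕ J_1(-4)

The characteristic polynomial is
  det(x·I − A) = x^4 + 16*x^3 + 96*x^2 + 256*x + 256 = (x + 4)^4

Eigenvalues and multiplicities (the geometric multiplicity of λ is n − rank(A − λI), which equals the number of Jordan blocks for λ):
  λ = -4: algebraic multiplicity = 4, geometric multiplicity = 3

Determining the block sizes for each eigenvalue:
  λ = -4: 3 blocks summing to 4 forces exactly one block of size 2 and the rest size 1 → block sizes [2, 1, 1]

Assembling the blocks gives a Jordan form
J =
  [-4,  1,  0,  0]
  [ 0, -4,  0,  0]
  [ 0,  0, -4,  0]
  [ 0,  0,  0, -4]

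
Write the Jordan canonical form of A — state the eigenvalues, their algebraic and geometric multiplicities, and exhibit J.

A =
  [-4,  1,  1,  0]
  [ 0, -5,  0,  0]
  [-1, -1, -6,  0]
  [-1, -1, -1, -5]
J_2(-5) ⊕ J_1(-5) ⊕ J_1(-5)

The characteristic polynomial is
  det(x·I − A) = x^4 + 20*x^3 + 150*x^2 + 500*x + 625 = (x + 5)^4

Eigenvalues and multiplicities (the geometric multiplicity of λ is n − rank(A − λI), which equals the number of Jordan blocks for λ):
  λ = -5: algebraic multiplicity = 4, geometric multiplicity = 3

Determining the block sizes for each eigenvalue:
  λ = -5: 3 blocks summing to 4 forces exactly one block of size 2 and the rest size 1 → block sizes [2, 1, 1]

Assembling the blocks gives a Jordan form
J =
  [-5,  1,  0,  0]
  [ 0, -5,  0,  0]
  [ 0,  0, -5,  0]
  [ 0,  0,  0, -5]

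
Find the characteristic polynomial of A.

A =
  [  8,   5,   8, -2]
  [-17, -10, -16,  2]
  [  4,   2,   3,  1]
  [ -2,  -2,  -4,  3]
x^4 - 4*x^3 + 6*x^2 - 4*x + 1

Expanding det(x·I − A) (e.g. by cofactor expansion or by noting that A is similar to its Jordan form J, which has the same characteristic polynomial as A) gives
  χ_A(x) = x^4 - 4*x^3 + 6*x^2 - 4*x + 1
which factors as (x - 1)^4. The eigenvalues (with algebraic multiplicities) are λ = 1 with multiplicity 4.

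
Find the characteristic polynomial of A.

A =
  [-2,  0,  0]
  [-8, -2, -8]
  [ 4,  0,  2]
x^3 + 2*x^2 - 4*x - 8

Expanding det(x·I − A) (e.g. by cofactor expansion or by noting that A is similar to its Jordan form J, which has the same characteristic polynomial as A) gives
  χ_A(x) = x^3 + 2*x^2 - 4*x - 8
which factors as (x - 2)*(x + 2)^2. The eigenvalues (with algebraic multiplicities) are λ = -2 with multiplicity 2, λ = 2 with multiplicity 1.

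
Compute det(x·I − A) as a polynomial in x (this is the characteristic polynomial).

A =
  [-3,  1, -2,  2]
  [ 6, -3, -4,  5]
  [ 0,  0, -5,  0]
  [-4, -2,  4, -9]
x^4 + 20*x^3 + 150*x^2 + 500*x + 625

Expanding det(x·I − A) (e.g. by cofactor expansion or by noting that A is similar to its Jordan form J, which has the same characteristic polynomial as A) gives
  χ_A(x) = x^4 + 20*x^3 + 150*x^2 + 500*x + 625
which factors as (x + 5)^4. The eigenvalues (with algebraic multiplicities) are λ = -5 with multiplicity 4.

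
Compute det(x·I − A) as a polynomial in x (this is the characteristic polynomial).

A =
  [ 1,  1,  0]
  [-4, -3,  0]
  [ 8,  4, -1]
x^3 + 3*x^2 + 3*x + 1

Expanding det(x·I − A) (e.g. by cofactor expansion or by noting that A is similar to its Jordan form J, which has the same characteristic polynomial as A) gives
  χ_A(x) = x^3 + 3*x^2 + 3*x + 1
which factors as (x + 1)^3. The eigenvalues (with algebraic multiplicities) are λ = -1 with multiplicity 3.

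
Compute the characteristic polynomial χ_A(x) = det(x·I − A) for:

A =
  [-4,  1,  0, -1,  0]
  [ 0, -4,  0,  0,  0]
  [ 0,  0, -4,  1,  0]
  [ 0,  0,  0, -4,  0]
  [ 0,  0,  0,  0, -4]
x^5 + 20*x^4 + 160*x^3 + 640*x^2 + 1280*x + 1024

Expanding det(x·I − A) (e.g. by cofactor expansion or by noting that A is similar to its Jordan form J, which has the same characteristic polynomial as A) gives
  χ_A(x) = x^5 + 20*x^4 + 160*x^3 + 640*x^2 + 1280*x + 1024
which factors as (x + 4)^5. The eigenvalues (with algebraic multiplicities) are λ = -4 with multiplicity 5.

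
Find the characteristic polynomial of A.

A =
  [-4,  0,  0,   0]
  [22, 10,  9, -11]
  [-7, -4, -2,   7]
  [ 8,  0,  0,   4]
x^4 - 8*x^3 + 128*x - 256

Expanding det(x·I − A) (e.g. by cofactor expansion or by noting that A is similar to its Jordan form J, which has the same characteristic polynomial as A) gives
  χ_A(x) = x^4 - 8*x^3 + 128*x - 256
which factors as (x - 4)^3*(x + 4). The eigenvalues (with algebraic multiplicities) are λ = -4 with multiplicity 1, λ = 4 with multiplicity 3.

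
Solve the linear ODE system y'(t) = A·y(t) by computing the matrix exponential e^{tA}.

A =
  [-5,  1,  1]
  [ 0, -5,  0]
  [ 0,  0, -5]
e^{tA} =
  [exp(-5*t), t*exp(-5*t), t*exp(-5*t)]
  [0, exp(-5*t), 0]
  [0, 0, exp(-5*t)]

Strategy: write A = P · J · P⁻¹ where J is a Jordan canonical form, so e^{tA} = P · e^{tJ} · P⁻¹, and e^{tJ} can be computed block-by-block.

A has Jordan form
J =
  [-5,  1,  0]
  [ 0, -5,  0]
  [ 0,  0, -5]
(up to reordering of blocks).

Per-block formulas:
  For a 2×2 Jordan block J_2(-5): exp(t · J_2(-5)) = e^(-5t)·(I + t·N), where N is the 2×2 nilpotent shift.
  For a 1×1 block at λ = -5: exp(t · [-5]) = [e^(-5t)].

After assembling e^{tJ} and conjugating by P, we get:

e^{tA} =
  [exp(-5*t), t*exp(-5*t), t*exp(-5*t)]
  [0, exp(-5*t), 0]
  [0, 0, exp(-5*t)]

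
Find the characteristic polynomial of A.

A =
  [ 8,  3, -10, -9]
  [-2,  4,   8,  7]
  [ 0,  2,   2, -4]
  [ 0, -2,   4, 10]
x^4 - 24*x^3 + 216*x^2 - 864*x + 1296

Expanding det(x·I − A) (e.g. by cofactor expansion or by noting that A is similar to its Jordan form J, which has the same characteristic polynomial as A) gives
  χ_A(x) = x^4 - 24*x^3 + 216*x^2 - 864*x + 1296
which factors as (x - 6)^4. The eigenvalues (with algebraic multiplicities) are λ = 6 with multiplicity 4.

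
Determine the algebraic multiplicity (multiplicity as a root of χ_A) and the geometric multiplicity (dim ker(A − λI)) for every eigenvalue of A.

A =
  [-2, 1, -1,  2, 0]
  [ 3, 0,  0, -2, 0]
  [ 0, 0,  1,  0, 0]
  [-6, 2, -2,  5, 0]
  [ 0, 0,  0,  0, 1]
λ = 1: alg = 5, geom = 3

Step 1 — factor the characteristic polynomial to read off the algebraic multiplicities:
  χ_A(x) = (x - 1)^5

Step 2 — compute geometric multiplicities via the rank-nullity identity g(λ) = n − rank(A − λI):
  rank(A − (1)·I) = 2, so dim ker(A − (1)·I) = n − 2 = 3

Summary:
  λ = 1: algebraic multiplicity = 5, geometric multiplicity = 3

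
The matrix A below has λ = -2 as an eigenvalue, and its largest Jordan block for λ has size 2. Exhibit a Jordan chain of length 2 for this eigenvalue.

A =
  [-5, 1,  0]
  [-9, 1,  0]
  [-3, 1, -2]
A Jordan chain for λ = -2 of length 2:
v_1 = (-3, -9, -3)ᵀ
v_2 = (1, 0, 0)ᵀ

Let N = A − (-2)·I. We want v_2 with N^2 v_2 = 0 but N^1 v_2 ≠ 0; then v_{j-1} := N · v_j for j = 2, …, 2.

Pick v_2 = (1, 0, 0)ᵀ.
Then v_1 = N · v_2 = (-3, -9, -3)ᵀ.

Sanity check: (A − (-2)·I) v_1 = (0, 0, 0)ᵀ = 0. ✓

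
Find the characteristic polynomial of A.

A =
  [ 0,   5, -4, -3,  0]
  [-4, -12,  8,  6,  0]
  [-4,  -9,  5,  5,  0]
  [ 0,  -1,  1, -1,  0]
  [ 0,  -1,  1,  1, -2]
x^5 + 10*x^4 + 40*x^3 + 80*x^2 + 80*x + 32

Expanding det(x·I − A) (e.g. by cofactor expansion or by noting that A is similar to its Jordan form J, which has the same characteristic polynomial as A) gives
  χ_A(x) = x^5 + 10*x^4 + 40*x^3 + 80*x^2 + 80*x + 32
which factors as (x + 2)^5. The eigenvalues (with algebraic multiplicities) are λ = -2 with multiplicity 5.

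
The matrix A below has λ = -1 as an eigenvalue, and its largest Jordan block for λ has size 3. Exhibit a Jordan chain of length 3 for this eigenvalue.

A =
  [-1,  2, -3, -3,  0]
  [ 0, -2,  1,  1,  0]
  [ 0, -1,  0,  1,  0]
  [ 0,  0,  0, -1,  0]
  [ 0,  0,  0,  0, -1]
A Jordan chain for λ = -1 of length 3:
v_1 = (1, 0, 0, 0, 0)ᵀ
v_2 = (2, -1, -1, 0, 0)ᵀ
v_3 = (0, 1, 0, 0, 0)ᵀ

Let N = A − (-1)·I. We want v_3 with N^3 v_3 = 0 but N^2 v_3 ≠ 0; then v_{j-1} := N · v_j for j = 3, …, 2.

Pick v_3 = (0, 1, 0, 0, 0)ᵀ.
Then v_2 = N · v_3 = (2, -1, -1, 0, 0)ᵀ.
Then v_1 = N · v_2 = (1, 0, 0, 0, 0)ᵀ.

Sanity check: (A − (-1)·I) v_1 = (0, 0, 0, 0, 0)ᵀ = 0. ✓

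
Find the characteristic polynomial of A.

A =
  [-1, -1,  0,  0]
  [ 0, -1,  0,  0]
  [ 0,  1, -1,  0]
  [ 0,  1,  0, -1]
x^4 + 4*x^3 + 6*x^2 + 4*x + 1

Expanding det(x·I − A) (e.g. by cofactor expansion or by noting that A is similar to its Jordan form J, which has the same characteristic polynomial as A) gives
  χ_A(x) = x^4 + 4*x^3 + 6*x^2 + 4*x + 1
which factors as (x + 1)^4. The eigenvalues (with algebraic multiplicities) are λ = -1 with multiplicity 4.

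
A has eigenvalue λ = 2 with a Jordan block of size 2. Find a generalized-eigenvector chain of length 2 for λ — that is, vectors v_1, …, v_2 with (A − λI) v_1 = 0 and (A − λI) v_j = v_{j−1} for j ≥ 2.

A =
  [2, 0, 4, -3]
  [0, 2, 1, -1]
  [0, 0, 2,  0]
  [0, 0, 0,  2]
A Jordan chain for λ = 2 of length 2:
v_1 = (4, 1, 0, 0)ᵀ
v_2 = (0, 0, 1, 0)ᵀ

Let N = A − (2)·I. We want v_2 with N^2 v_2 = 0 but N^1 v_2 ≠ 0; then v_{j-1} := N · v_j for j = 2, …, 2.

Pick v_2 = (0, 0, 1, 0)ᵀ.
Then v_1 = N · v_2 = (4, 1, 0, 0)ᵀ.

Sanity check: (A − (2)·I) v_1 = (0, 0, 0, 0)ᵀ = 0. ✓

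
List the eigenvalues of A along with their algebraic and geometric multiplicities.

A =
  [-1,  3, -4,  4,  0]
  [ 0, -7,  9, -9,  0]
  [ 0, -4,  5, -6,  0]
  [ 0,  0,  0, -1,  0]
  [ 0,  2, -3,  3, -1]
λ = -1: alg = 5, geom = 3

Step 1 — factor the characteristic polynomial to read off the algebraic multiplicities:
  χ_A(x) = (x + 1)^5

Step 2 — compute geometric multiplicities via the rank-nullity identity g(λ) = n − rank(A − λI):
  rank(A − (-1)·I) = 2, so dim ker(A − (-1)·I) = n − 2 = 3

Summary:
  λ = -1: algebraic multiplicity = 5, geometric multiplicity = 3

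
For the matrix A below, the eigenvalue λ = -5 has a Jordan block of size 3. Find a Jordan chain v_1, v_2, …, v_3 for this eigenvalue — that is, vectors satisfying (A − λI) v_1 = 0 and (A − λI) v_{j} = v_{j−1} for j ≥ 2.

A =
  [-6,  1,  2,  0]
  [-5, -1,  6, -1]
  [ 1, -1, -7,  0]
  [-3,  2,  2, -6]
A Jordan chain for λ = -5 of length 3:
v_1 = (-2, -6, 2, -2)ᵀ
v_2 = (-1, -5, 1, -3)ᵀ
v_3 = (1, 0, 0, 0)ᵀ

Let N = A − (-5)·I. We want v_3 with N^3 v_3 = 0 but N^2 v_3 ≠ 0; then v_{j-1} := N · v_j for j = 3, …, 2.

Pick v_3 = (1, 0, 0, 0)ᵀ.
Then v_2 = N · v_3 = (-1, -5, 1, -3)ᵀ.
Then v_1 = N · v_2 = (-2, -6, 2, -2)ᵀ.

Sanity check: (A − (-5)·I) v_1 = (0, 0, 0, 0)ᵀ = 0. ✓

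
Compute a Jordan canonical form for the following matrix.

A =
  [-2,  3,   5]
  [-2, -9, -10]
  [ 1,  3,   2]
J_2(-3) ⊕ J_1(-3)

The characteristic polynomial is
  det(x·I − A) = x^3 + 9*x^2 + 27*x + 27 = (x + 3)^3

Eigenvalues and multiplicities (the geometric multiplicity of λ is n − rank(A − λI), which equals the number of Jordan blocks for λ):
  λ = -3: algebraic multiplicity = 3, geometric multiplicity = 2

Determining the block sizes for each eigenvalue:
  λ = -3: 2 blocks summing to 3 forces exactly one block of size 2 and the rest size 1 → block sizes [2, 1]

Assembling the blocks gives a Jordan form
J =
  [-3,  1,  0]
  [ 0, -3,  0]
  [ 0,  0, -3]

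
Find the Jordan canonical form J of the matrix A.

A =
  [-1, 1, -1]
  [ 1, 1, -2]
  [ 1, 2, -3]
J_3(-1)

The characteristic polynomial is
  det(x·I − A) = x^3 + 3*x^2 + 3*x + 1 = (x + 1)^3

Eigenvalues and multiplicities (the geometric multiplicity of λ is n − rank(A − λI), which equals the number of Jordan blocks for λ):
  λ = -1: algebraic multiplicity = 3, geometric multiplicity = 1

Determining the block sizes for each eigenvalue:
  λ = -1: one block (gm = 1), so the single block has size am = 3 → block sizes [3]

Assembling the blocks gives a Jordan form
J =
  [-1,  1,  0]
  [ 0, -1,  1]
  [ 0,  0, -1]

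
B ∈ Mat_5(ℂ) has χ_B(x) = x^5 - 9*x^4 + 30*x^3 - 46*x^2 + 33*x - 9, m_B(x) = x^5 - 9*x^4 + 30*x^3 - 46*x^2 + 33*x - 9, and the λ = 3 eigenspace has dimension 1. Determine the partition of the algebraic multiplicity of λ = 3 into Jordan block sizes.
Block sizes for λ = 3: [2]

Step 1 — from the characteristic polynomial, algebraic multiplicity of λ = 3 is 2. From dim ker(B − (3)·I) = 1, there are exactly 1 Jordan blocks for λ = 3.
Step 2 — from the minimal polynomial, the factor (x − 3)^2 tells us the largest block for λ = 3 has size 2.
Step 3 — with total size 2, 1 blocks, and largest block 2, the block sizes (in nonincreasing order) are [2].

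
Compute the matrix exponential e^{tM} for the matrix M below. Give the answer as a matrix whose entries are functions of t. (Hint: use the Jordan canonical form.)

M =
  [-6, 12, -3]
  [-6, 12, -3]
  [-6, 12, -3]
e^{tM} =
  [3 - 2*exp(3*t), 4*exp(3*t) - 4, 1 - exp(3*t)]
  [2 - 2*exp(3*t), 4*exp(3*t) - 3, 1 - exp(3*t)]
  [2 - 2*exp(3*t), 4*exp(3*t) - 4, 2 - exp(3*t)]

Strategy: write M = P · J · P⁻¹ where J is a Jordan canonical form, so e^{tM} = P · e^{tJ} · P⁻¹, and e^{tJ} can be computed block-by-block.

M has Jordan form
J =
  [0, 0, 0]
  [0, 0, 0]
  [0, 0, 3]
(up to reordering of blocks).

Per-block formulas:
  For a 1×1 block at λ = 0: exp(t · [0]) = [e^(0t)].
  For a 1×1 block at λ = 3: exp(t · [3]) = [e^(3t)].

After assembling e^{tJ} and conjugating by P, we get:

e^{tM} =
  [3 - 2*exp(3*t), 4*exp(3*t) - 4, 1 - exp(3*t)]
  [2 - 2*exp(3*t), 4*exp(3*t) - 3, 1 - exp(3*t)]
  [2 - 2*exp(3*t), 4*exp(3*t) - 4, 2 - exp(3*t)]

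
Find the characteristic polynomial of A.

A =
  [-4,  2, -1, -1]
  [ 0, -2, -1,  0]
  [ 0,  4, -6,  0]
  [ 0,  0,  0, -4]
x^4 + 16*x^3 + 96*x^2 + 256*x + 256

Expanding det(x·I − A) (e.g. by cofactor expansion or by noting that A is similar to its Jordan form J, which has the same characteristic polynomial as A) gives
  χ_A(x) = x^4 + 16*x^3 + 96*x^2 + 256*x + 256
which factors as (x + 4)^4. The eigenvalues (with algebraic multiplicities) are λ = -4 with multiplicity 4.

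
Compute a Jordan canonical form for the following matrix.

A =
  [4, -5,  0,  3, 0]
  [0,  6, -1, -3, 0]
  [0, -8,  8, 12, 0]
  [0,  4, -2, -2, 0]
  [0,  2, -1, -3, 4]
J_3(4) ⊕ J_1(4) ⊕ J_1(4)

The characteristic polynomial is
  det(x·I − A) = x^5 - 20*x^4 + 160*x^3 - 640*x^2 + 1280*x - 1024 = (x - 4)^5

Eigenvalues and multiplicities (the geometric multiplicity of λ is n − rank(A − λI), which equals the number of Jordan blocks for λ):
  λ = 4: algebraic multiplicity = 5, geometric multiplicity = 3

Determining the block sizes for each eigenvalue:
  λ = 4: with am = 5 and gm = 3, the partition is not yet determined (e.g. several partitions of 5 into 3 parts exist). Let N = A − (4)·I. Computing rank(N^1) = 2, rank(N^2) = 1, rank(N^3) = 0; the number of blocks of size ≥ j is rank(N^{j−1}) − rank(N^j), giving [3, 1, 1]. So we have 1 block(s) of size 3, 2 block(s) of size 1 → block sizes [3, 1, 1]

Assembling the blocks gives a Jordan form
J =
  [4, 1, 0, 0, 0]
  [0, 4, 1, 0, 0]
  [0, 0, 4, 0, 0]
  [0, 0, 0, 4, 0]
  [0, 0, 0, 0, 4]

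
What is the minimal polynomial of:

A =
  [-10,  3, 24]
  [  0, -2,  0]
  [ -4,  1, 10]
x^3 + 2*x^2 - 4*x - 8

The characteristic polynomial is χ_A(x) = (x - 2)*(x + 2)^2, so the eigenvalues are known. The minimal polynomial is
  m_A(x) = Π_λ (x − λ)^{k_λ}
where k_λ is the size of the *largest* Jordan block for λ (equivalently, the smallest k with (A − λI)^k v = 0 for every generalised eigenvector v of λ).

  λ = -2: largest Jordan block has size 2, contributing (x + 2)^2
  λ = 2: largest Jordan block has size 1, contributing (x − 2)

So m_A(x) = (x - 2)*(x + 2)^2 = x^3 + 2*x^2 - 4*x - 8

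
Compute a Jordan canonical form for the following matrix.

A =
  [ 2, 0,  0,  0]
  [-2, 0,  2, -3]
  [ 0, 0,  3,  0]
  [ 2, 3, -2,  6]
J_1(2) ⊕ J_2(3) ⊕ J_1(3)

The characteristic polynomial is
  det(x·I − A) = x^4 - 11*x^3 + 45*x^2 - 81*x + 54 = (x - 3)^3*(x - 2)

Eigenvalues and multiplicities (the geometric multiplicity of λ is n − rank(A − λI), which equals the number of Jordan blocks for λ):
  λ = 2: algebraic multiplicity = 1, geometric multiplicity = 1
  λ = 3: algebraic multiplicity = 3, geometric multiplicity = 2

Determining the block sizes for each eigenvalue:
  λ = 2: one block (gm = 1), so the single block has size am = 1 → block sizes [1]
  λ = 3: 2 blocks summing to 3 forces exactly one block of size 2 and the rest size 1 → block sizes [2, 1]

Assembling the blocks gives a Jordan form
J =
  [2, 0, 0, 0]
  [0, 3, 1, 0]
  [0, 0, 3, 0]
  [0, 0, 0, 3]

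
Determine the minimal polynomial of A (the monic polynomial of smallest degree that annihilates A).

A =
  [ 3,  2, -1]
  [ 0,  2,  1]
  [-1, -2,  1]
x^3 - 6*x^2 + 12*x - 8

The characteristic polynomial is χ_A(x) = (x - 2)^3, so the eigenvalues are known. The minimal polynomial is
  m_A(x) = Π_λ (x − λ)^{k_λ}
where k_λ is the size of the *largest* Jordan block for λ (equivalently, the smallest k with (A − λI)^k v = 0 for every generalised eigenvector v of λ).

  λ = 2: largest Jordan block has size 3, contributing (x − 2)^3

So m_A(x) = (x - 2)^3 = x^3 - 6*x^2 + 12*x - 8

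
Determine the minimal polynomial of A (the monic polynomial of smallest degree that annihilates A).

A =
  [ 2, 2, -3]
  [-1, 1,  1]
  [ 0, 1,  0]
x^3 - 3*x^2 + 3*x - 1

The characteristic polynomial is χ_A(x) = (x - 1)^3, so the eigenvalues are known. The minimal polynomial is
  m_A(x) = Π_λ (x − λ)^{k_λ}
where k_λ is the size of the *largest* Jordan block for λ (equivalently, the smallest k with (A − λI)^k v = 0 for every generalised eigenvector v of λ).

  λ = 1: largest Jordan block has size 3, contributing (x − 1)^3

So m_A(x) = (x - 1)^3 = x^3 - 3*x^2 + 3*x - 1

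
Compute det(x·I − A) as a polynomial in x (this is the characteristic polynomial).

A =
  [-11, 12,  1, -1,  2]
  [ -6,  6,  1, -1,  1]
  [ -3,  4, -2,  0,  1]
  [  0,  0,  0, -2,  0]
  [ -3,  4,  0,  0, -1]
x^5 + 10*x^4 + 40*x^3 + 80*x^2 + 80*x + 32

Expanding det(x·I − A) (e.g. by cofactor expansion or by noting that A is similar to its Jordan form J, which has the same characteristic polynomial as A) gives
  χ_A(x) = x^5 + 10*x^4 + 40*x^3 + 80*x^2 + 80*x + 32
which factors as (x + 2)^5. The eigenvalues (with algebraic multiplicities) are λ = -2 with multiplicity 5.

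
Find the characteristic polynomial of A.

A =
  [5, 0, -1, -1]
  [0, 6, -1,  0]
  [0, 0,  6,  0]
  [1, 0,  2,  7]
x^4 - 24*x^3 + 216*x^2 - 864*x + 1296

Expanding det(x·I − A) (e.g. by cofactor expansion or by noting that A is similar to its Jordan form J, which has the same characteristic polynomial as A) gives
  χ_A(x) = x^4 - 24*x^3 + 216*x^2 - 864*x + 1296
which factors as (x - 6)^4. The eigenvalues (with algebraic multiplicities) are λ = 6 with multiplicity 4.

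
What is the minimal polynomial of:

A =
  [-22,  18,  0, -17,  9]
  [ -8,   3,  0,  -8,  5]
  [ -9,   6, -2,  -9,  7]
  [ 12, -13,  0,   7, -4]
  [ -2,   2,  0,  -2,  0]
x^5 + 14*x^4 + 69*x^3 + 140*x^2 + 100*x

The characteristic polynomial is χ_A(x) = x*(x + 2)^2*(x + 5)^2, so the eigenvalues are known. The minimal polynomial is
  m_A(x) = Π_λ (x − λ)^{k_λ}
where k_λ is the size of the *largest* Jordan block for λ (equivalently, the smallest k with (A − λI)^k v = 0 for every generalised eigenvector v of λ).

  λ = -5: largest Jordan block has size 2, contributing (x + 5)^2
  λ = -2: largest Jordan block has size 2, contributing (x + 2)^2
  λ = 0: largest Jordan block has size 1, contributing (x − 0)

So m_A(x) = x*(x + 2)^2*(x + 5)^2 = x^5 + 14*x^4 + 69*x^3 + 140*x^2 + 100*x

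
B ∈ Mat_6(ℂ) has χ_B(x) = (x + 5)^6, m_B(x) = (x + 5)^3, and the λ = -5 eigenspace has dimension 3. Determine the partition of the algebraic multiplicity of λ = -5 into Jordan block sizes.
Block sizes for λ = -5: [3, 2, 1]

Step 1 — from the characteristic polynomial, algebraic multiplicity of λ = -5 is 6. From dim ker(B − (-5)·I) = 3, there are exactly 3 Jordan blocks for λ = -5.
Step 2 — from the minimal polynomial, the factor (x + 5)^3 tells us the largest block for λ = -5 has size 3.
Step 3 — with total size 6, 3 blocks, and largest block 3, the block sizes (in nonincreasing order) are [3, 2, 1].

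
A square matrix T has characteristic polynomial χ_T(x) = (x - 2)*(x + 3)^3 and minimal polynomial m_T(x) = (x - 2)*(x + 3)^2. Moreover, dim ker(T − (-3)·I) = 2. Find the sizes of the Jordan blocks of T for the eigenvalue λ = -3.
Block sizes for λ = -3: [2, 1]

Step 1 — from the characteristic polynomial, algebraic multiplicity of λ = -3 is 3. From dim ker(T − (-3)·I) = 2, there are exactly 2 Jordan blocks for λ = -3.
Step 2 — from the minimal polynomial, the factor (x + 3)^2 tells us the largest block for λ = -3 has size 2.
Step 3 — with total size 3, 2 blocks, and largest block 2, the block sizes (in nonincreasing order) are [2, 1].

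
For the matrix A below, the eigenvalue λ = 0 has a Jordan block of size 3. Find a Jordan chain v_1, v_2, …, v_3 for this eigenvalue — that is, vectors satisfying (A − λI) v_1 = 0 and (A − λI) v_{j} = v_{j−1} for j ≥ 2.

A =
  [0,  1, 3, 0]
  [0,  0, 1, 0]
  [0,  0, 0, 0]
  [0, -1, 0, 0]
A Jordan chain for λ = 0 of length 3:
v_1 = (1, 0, 0, -1)ᵀ
v_2 = (3, 1, 0, 0)ᵀ
v_3 = (0, 0, 1, 0)ᵀ

Let N = A − (0)·I. We want v_3 with N^3 v_3 = 0 but N^2 v_3 ≠ 0; then v_{j-1} := N · v_j for j = 3, …, 2.

Pick v_3 = (0, 0, 1, 0)ᵀ.
Then v_2 = N · v_3 = (3, 1, 0, 0)ᵀ.
Then v_1 = N · v_2 = (1, 0, 0, -1)ᵀ.

Sanity check: (A − (0)·I) v_1 = (0, 0, 0, 0)ᵀ = 0. ✓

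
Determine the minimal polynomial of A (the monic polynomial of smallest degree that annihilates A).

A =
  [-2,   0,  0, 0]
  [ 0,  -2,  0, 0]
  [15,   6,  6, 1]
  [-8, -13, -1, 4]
x^3 - 8*x^2 + 5*x + 50

The characteristic polynomial is χ_A(x) = (x - 5)^2*(x + 2)^2, so the eigenvalues are known. The minimal polynomial is
  m_A(x) = Π_λ (x − λ)^{k_λ}
where k_λ is the size of the *largest* Jordan block for λ (equivalently, the smallest k with (A − λI)^k v = 0 for every generalised eigenvector v of λ).

  λ = -2: largest Jordan block has size 1, contributing (x + 2)
  λ = 5: largest Jordan block has size 2, contributing (x − 5)^2

So m_A(x) = (x - 5)^2*(x + 2) = x^3 - 8*x^2 + 5*x + 50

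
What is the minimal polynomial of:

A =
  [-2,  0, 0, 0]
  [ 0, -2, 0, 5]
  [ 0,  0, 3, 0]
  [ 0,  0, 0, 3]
x^2 - x - 6

The characteristic polynomial is χ_A(x) = (x - 3)^2*(x + 2)^2, so the eigenvalues are known. The minimal polynomial is
  m_A(x) = Π_λ (x − λ)^{k_λ}
where k_λ is the size of the *largest* Jordan block for λ (equivalently, the smallest k with (A − λI)^k v = 0 for every generalised eigenvector v of λ).

  λ = -2: largest Jordan block has size 1, contributing (x + 2)
  λ = 3: largest Jordan block has size 1, contributing (x − 3)

So m_A(x) = (x - 3)*(x + 2) = x^2 - x - 6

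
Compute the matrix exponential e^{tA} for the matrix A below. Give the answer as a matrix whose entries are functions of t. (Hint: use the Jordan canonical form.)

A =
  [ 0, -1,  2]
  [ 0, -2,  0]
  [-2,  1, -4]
e^{tA} =
  [2*t*exp(-2*t) + exp(-2*t), -t*exp(-2*t), 2*t*exp(-2*t)]
  [0, exp(-2*t), 0]
  [-2*t*exp(-2*t), t*exp(-2*t), -2*t*exp(-2*t) + exp(-2*t)]

Strategy: write A = P · J · P⁻¹ where J is a Jordan canonical form, so e^{tA} = P · e^{tJ} · P⁻¹, and e^{tJ} can be computed block-by-block.

A has Jordan form
J =
  [-2,  1,  0]
  [ 0, -2,  0]
  [ 0,  0, -2]
(up to reordering of blocks).

Per-block formulas:
  For a 2×2 Jordan block J_2(-2): exp(t · J_2(-2)) = e^(-2t)·(I + t·N), where N is the 2×2 nilpotent shift.
  For a 1×1 block at λ = -2: exp(t · [-2]) = [e^(-2t)].

After assembling e^{tJ} and conjugating by P, we get:

e^{tA} =
  [2*t*exp(-2*t) + exp(-2*t), -t*exp(-2*t), 2*t*exp(-2*t)]
  [0, exp(-2*t), 0]
  [-2*t*exp(-2*t), t*exp(-2*t), -2*t*exp(-2*t) + exp(-2*t)]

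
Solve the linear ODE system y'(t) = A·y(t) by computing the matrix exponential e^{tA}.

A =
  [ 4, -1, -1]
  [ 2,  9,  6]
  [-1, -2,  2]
e^{tA} =
  [-t*exp(5*t) + exp(5*t), -t^2*exp(5*t)/2 - t*exp(5*t), -t^2*exp(5*t) - t*exp(5*t)]
  [2*t*exp(5*t), t^2*exp(5*t) + 4*t*exp(5*t) + exp(5*t), 2*t^2*exp(5*t) + 6*t*exp(5*t)]
  [-t*exp(5*t), -t^2*exp(5*t)/2 - 2*t*exp(5*t), -t^2*exp(5*t) - 3*t*exp(5*t) + exp(5*t)]

Strategy: write A = P · J · P⁻¹ where J is a Jordan canonical form, so e^{tA} = P · e^{tJ} · P⁻¹, and e^{tJ} can be computed block-by-block.

A has Jordan form
J =
  [5, 1, 0]
  [0, 5, 1]
  [0, 0, 5]
(up to reordering of blocks).

Per-block formulas:
  For a 3×3 Jordan block J_3(5): exp(t · J_3(5)) = e^(5t)·(I + t·N + (t^2/2)·N^2), where N is the 3×3 nilpotent shift.

After assembling e^{tJ} and conjugating by P, we get:

e^{tA} =
  [-t*exp(5*t) + exp(5*t), -t^2*exp(5*t)/2 - t*exp(5*t), -t^2*exp(5*t) - t*exp(5*t)]
  [2*t*exp(5*t), t^2*exp(5*t) + 4*t*exp(5*t) + exp(5*t), 2*t^2*exp(5*t) + 6*t*exp(5*t)]
  [-t*exp(5*t), -t^2*exp(5*t)/2 - 2*t*exp(5*t), -t^2*exp(5*t) - 3*t*exp(5*t) + exp(5*t)]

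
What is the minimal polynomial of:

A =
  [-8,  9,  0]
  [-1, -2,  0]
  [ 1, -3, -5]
x^2 + 10*x + 25

The characteristic polynomial is χ_A(x) = (x + 5)^3, so the eigenvalues are known. The minimal polynomial is
  m_A(x) = Π_λ (x − λ)^{k_λ}
where k_λ is the size of the *largest* Jordan block for λ (equivalently, the smallest k with (A − λI)^k v = 0 for every generalised eigenvector v of λ).

  λ = -5: largest Jordan block has size 2, contributing (x + 5)^2

So m_A(x) = (x + 5)^2 = x^2 + 10*x + 25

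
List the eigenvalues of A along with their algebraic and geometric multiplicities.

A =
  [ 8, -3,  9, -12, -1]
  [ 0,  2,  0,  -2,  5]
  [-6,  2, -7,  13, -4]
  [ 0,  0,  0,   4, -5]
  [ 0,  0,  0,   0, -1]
λ = -1: alg = 2, geom = 1; λ = 2: alg = 2, geom = 1; λ = 4: alg = 1, geom = 1

Step 1 — factor the characteristic polynomial to read off the algebraic multiplicities:
  χ_A(x) = (x - 4)*(x - 2)^2*(x + 1)^2

Step 2 — compute geometric multiplicities via the rank-nullity identity g(λ) = n − rank(A − λI):
  rank(A − (-1)·I) = 4, so dim ker(A − (-1)·I) = n − 4 = 1
  rank(A − (2)·I) = 4, so dim ker(A − (2)·I) = n − 4 = 1
  rank(A − (4)·I) = 4, so dim ker(A − (4)·I) = n − 4 = 1

Summary:
  λ = -1: algebraic multiplicity = 2, geometric multiplicity = 1
  λ = 2: algebraic multiplicity = 2, geometric multiplicity = 1
  λ = 4: algebraic multiplicity = 1, geometric multiplicity = 1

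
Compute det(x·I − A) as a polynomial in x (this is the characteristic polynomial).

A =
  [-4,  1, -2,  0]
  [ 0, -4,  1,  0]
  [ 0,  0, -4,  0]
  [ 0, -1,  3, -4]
x^4 + 16*x^3 + 96*x^2 + 256*x + 256

Expanding det(x·I − A) (e.g. by cofactor expansion or by noting that A is similar to its Jordan form J, which has the same characteristic polynomial as A) gives
  χ_A(x) = x^4 + 16*x^3 + 96*x^2 + 256*x + 256
which factors as (x + 4)^4. The eigenvalues (with algebraic multiplicities) are λ = -4 with multiplicity 4.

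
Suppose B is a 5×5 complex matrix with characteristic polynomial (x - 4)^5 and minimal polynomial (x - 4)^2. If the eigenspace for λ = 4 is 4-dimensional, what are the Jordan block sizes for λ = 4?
Block sizes for λ = 4: [2, 1, 1, 1]

Step 1 — from the characteristic polynomial, algebraic multiplicity of λ = 4 is 5. From dim ker(B − (4)·I) = 4, there are exactly 4 Jordan blocks for λ = 4.
Step 2 — from the minimal polynomial, the factor (x − 4)^2 tells us the largest block for λ = 4 has size 2.
Step 3 — with total size 5, 4 blocks, and largest block 2, the block sizes (in nonincreasing order) are [2, 1, 1, 1].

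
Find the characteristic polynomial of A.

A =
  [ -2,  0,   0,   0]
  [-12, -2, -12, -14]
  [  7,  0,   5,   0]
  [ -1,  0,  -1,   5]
x^4 - 6*x^3 - 11*x^2 + 60*x + 100

Expanding det(x·I − A) (e.g. by cofactor expansion or by noting that A is similar to its Jordan form J, which has the same characteristic polynomial as A) gives
  χ_A(x) = x^4 - 6*x^3 - 11*x^2 + 60*x + 100
which factors as (x - 5)^2*(x + 2)^2. The eigenvalues (with algebraic multiplicities) are λ = -2 with multiplicity 2, λ = 5 with multiplicity 2.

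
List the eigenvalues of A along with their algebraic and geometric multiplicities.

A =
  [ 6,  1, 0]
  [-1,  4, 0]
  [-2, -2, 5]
λ = 5: alg = 3, geom = 2

Step 1 — factor the characteristic polynomial to read off the algebraic multiplicities:
  χ_A(x) = (x - 5)^3

Step 2 — compute geometric multiplicities via the rank-nullity identity g(λ) = n − rank(A − λI):
  rank(A − (5)·I) = 1, so dim ker(A − (5)·I) = n − 1 = 2

Summary:
  λ = 5: algebraic multiplicity = 3, geometric multiplicity = 2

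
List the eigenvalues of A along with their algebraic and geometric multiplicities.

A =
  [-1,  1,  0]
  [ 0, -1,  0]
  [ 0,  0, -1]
λ = -1: alg = 3, geom = 2

Step 1 — factor the characteristic polynomial to read off the algebraic multiplicities:
  χ_A(x) = (x + 1)^3

Step 2 — compute geometric multiplicities via the rank-nullity identity g(λ) = n − rank(A − λI):
  rank(A − (-1)·I) = 1, so dim ker(A − (-1)·I) = n − 1 = 2

Summary:
  λ = -1: algebraic multiplicity = 3, geometric multiplicity = 2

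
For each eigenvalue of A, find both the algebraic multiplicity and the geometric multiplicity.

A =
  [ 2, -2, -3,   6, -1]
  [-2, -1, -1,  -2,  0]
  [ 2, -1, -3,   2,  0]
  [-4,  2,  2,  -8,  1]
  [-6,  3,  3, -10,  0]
λ = -2: alg = 5, geom = 2

Step 1 — factor the characteristic polynomial to read off the algebraic multiplicities:
  χ_A(x) = (x + 2)^5

Step 2 — compute geometric multiplicities via the rank-nullity identity g(λ) = n − rank(A − λI):
  rank(A − (-2)·I) = 3, so dim ker(A − (-2)·I) = n − 3 = 2

Summary:
  λ = -2: algebraic multiplicity = 5, geometric multiplicity = 2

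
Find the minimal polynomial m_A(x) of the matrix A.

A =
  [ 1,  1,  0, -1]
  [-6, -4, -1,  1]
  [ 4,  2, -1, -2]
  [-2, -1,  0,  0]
x^3 + 3*x^2 + 3*x + 1

The characteristic polynomial is χ_A(x) = (x + 1)^4, so the eigenvalues are known. The minimal polynomial is
  m_A(x) = Π_λ (x − λ)^{k_λ}
where k_λ is the size of the *largest* Jordan block for λ (equivalently, the smallest k with (A − λI)^k v = 0 for every generalised eigenvector v of λ).

  λ = -1: largest Jordan block has size 3, contributing (x + 1)^3

So m_A(x) = (x + 1)^3 = x^3 + 3*x^2 + 3*x + 1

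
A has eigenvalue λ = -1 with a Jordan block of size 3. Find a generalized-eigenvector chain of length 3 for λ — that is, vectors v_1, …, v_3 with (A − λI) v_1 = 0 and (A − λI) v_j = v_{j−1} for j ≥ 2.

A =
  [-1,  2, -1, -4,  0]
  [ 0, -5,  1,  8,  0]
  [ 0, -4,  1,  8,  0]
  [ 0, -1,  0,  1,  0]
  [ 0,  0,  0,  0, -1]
A Jordan chain for λ = -1 of length 3:
v_1 = (0, 4, 0, 2, 0)ᵀ
v_2 = (2, -4, -4, -1, 0)ᵀ
v_3 = (0, 1, 0, 0, 0)ᵀ

Let N = A − (-1)·I. We want v_3 with N^3 v_3 = 0 but N^2 v_3 ≠ 0; then v_{j-1} := N · v_j for j = 3, …, 2.

Pick v_3 = (0, 1, 0, 0, 0)ᵀ.
Then v_2 = N · v_3 = (2, -4, -4, -1, 0)ᵀ.
Then v_1 = N · v_2 = (0, 4, 0, 2, 0)ᵀ.

Sanity check: (A − (-1)·I) v_1 = (0, 0, 0, 0, 0)ᵀ = 0. ✓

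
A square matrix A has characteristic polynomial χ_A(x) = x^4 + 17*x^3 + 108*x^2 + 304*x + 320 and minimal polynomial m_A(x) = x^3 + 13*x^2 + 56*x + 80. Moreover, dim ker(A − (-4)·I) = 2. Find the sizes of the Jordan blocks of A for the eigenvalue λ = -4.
Block sizes for λ = -4: [2, 1]

Step 1 — from the characteristic polynomial, algebraic multiplicity of λ = -4 is 3. From dim ker(A − (-4)·I) = 2, there are exactly 2 Jordan blocks for λ = -4.
Step 2 — from the minimal polynomial, the factor (x + 4)^2 tells us the largest block for λ = -4 has size 2.
Step 3 — with total size 3, 2 blocks, and largest block 2, the block sizes (in nonincreasing order) are [2, 1].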